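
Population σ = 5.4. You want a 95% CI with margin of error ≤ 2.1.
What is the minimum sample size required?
n ≥ 26

For margin E ≤ 2.1:
n ≥ (z* · σ / E)²
n ≥ (1.960 · 5.4 / 2.1)²
n ≥ 25.40

Minimum n = 26 (rounding up)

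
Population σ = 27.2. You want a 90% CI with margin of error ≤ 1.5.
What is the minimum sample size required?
n ≥ 890

For margin E ≤ 1.5:
n ≥ (z* · σ / E)²
n ≥ (1.645 · 27.2 / 1.5)²
n ≥ 889.79

Minimum n = 890 (rounding up)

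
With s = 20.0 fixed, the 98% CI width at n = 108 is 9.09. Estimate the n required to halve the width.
n ≈ 432

CI width ∝ 1/√n
To reduce width by factor 2, need √n to grow by 2 → need 2² = 4 times as many samples.

Current: n = 108, width = 9.09
New: n = 432, width ≈ 4.49

Width reduced by factor of 9.09/4.49 = 2.02.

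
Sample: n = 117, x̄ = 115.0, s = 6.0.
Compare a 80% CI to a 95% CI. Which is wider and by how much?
95% CI is wider by 0.77

df = 116
80% CI: t* = 1.289, (114.28, 115.72), width = 2 · t* · s/√n = 1.43
95% CI: t* = 1.981, (113.90, 116.10), width = 2 · t* · s/√n = 2.20

The 95% CI is wider by 2.20 - 1.43 = 0.77.
Higher confidence requires a wider interval.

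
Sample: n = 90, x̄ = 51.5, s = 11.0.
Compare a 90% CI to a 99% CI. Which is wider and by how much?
99% CI is wider by 2.25

df = 89
90% CI: t* = 1.662, (49.57, 53.43), width = 2 · t* · s/√n = 3.85
99% CI: t* = 2.632, (48.45, 54.55), width = 2 · t* · s/√n = 6.10

The 99% CI is wider by 6.10 - 3.85 = 2.25.
Higher confidence requires a wider interval.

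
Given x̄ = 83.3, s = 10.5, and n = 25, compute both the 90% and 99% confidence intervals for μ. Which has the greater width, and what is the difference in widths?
99% CI is wider by 4.56

df = 24
90% CI: t* = 1.711, (79.71, 86.89), width = 2 · t* · s/√n = 7.19
99% CI: t* = 2.797, (77.43, 89.17), width = 2 · t* · s/√n = 11.75

The 99% CI is wider by 11.75 - 7.19 = 4.56.
Higher confidence requires a wider interval.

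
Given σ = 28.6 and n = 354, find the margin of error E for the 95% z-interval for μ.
Margin of error = 2.98

Margin of error = z* · σ/√n
= 1.960 · 28.6/√354
= 1.960 · 28.6/18.8149
= 2.98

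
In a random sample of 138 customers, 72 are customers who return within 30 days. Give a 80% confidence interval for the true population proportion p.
(0.467, 0.576)

Proportion CI:
p̂ = 72/138 = 0.52174
SE = √(p̂(1-p̂)/n) = √(0.52174 · 0.47826 / 138) = 0.04252

z* = 1.282
Margin = z* · SE = 1.282 · 0.04252 = 0.0545

CI: 0.52174 ± 0.0545 = (0.467, 0.576)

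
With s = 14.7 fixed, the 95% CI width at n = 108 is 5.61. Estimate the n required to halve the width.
n ≈ 432

CI width ∝ 1/√n
To reduce width by factor 2, need √n to grow by 2 → need 2² = 4 times as many samples.

Current: n = 108, width = 5.61
New: n = 432, width ≈ 2.78

Width reduced by factor of 5.61/2.78 = 2.02.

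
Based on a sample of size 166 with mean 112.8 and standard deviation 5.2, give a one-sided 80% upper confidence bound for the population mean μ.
μ ≤ 113.14

Upper bound (one-sided):
t* = 0.844 (one-sided for 80%)
Upper bound = x̄ + t* · s/√n = 112.8 + 0.844 · 5.2/√166 = 113.14

We are 80% confident that μ ≤ 113.14.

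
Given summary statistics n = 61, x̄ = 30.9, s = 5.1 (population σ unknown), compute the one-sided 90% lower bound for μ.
μ ≥ 30.05

Lower bound (one-sided):
t* = 1.296 (one-sided for 90%)
Lower bound = x̄ - t* · s/√n = 30.9 - 1.296 · 5.1/√61 = 30.05

We are 90% confident that μ ≥ 30.05.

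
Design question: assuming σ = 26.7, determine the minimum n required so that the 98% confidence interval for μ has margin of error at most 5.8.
n ≥ 115

For margin E ≤ 5.8:
n ≥ (z* · σ / E)²
n ≥ (2.326 · 26.7 / 5.8)²
n ≥ 114.65

Minimum n = 115 (rounding up)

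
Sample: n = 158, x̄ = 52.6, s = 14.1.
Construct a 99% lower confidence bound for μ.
μ ≥ 49.96

Lower bound (one-sided):
t* = 2.350 (one-sided for 99%)
Lower bound = x̄ - t* · s/√n = 52.6 - 2.350 · 14.1/√158 = 49.96

We are 99% confident that μ ≥ 49.96.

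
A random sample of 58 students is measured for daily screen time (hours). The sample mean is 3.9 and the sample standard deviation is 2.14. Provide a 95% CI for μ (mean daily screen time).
(3.34, 4.46)

t-interval (σ unknown):
df = n - 1 = 57
t* = 2.002 for 95% confidence

Margin of error = t* · s/√n = 2.002 · 2.14/√58 = 0.56

CI: (3.34, 4.46)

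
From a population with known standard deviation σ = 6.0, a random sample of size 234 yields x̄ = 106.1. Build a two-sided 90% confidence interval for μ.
(105.45, 106.75)

z-interval (σ known):
z* = 1.645 for 90% confidence

Margin of error = z* · σ/√n = 1.645 · 6.0/√234 = 0.65

CI: (106.1 - 0.65, 106.1 + 0.65) = (105.45, 106.75)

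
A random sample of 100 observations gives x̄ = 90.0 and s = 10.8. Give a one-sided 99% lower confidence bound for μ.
μ ≥ 87.45

Lower bound (one-sided):
t* = 2.365 (one-sided for 99%)
Lower bound = x̄ - t* · s/√n = 90.0 - 2.365 · 10.8/√100 = 87.45

We are 99% confident that μ ≥ 87.45.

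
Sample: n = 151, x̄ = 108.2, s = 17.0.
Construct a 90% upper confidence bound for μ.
μ ≤ 109.98

Upper bound (one-sided):
t* = 1.287 (one-sided for 90%)
Upper bound = x̄ + t* · s/√n = 108.2 + 1.287 · 17.0/√151 = 109.98

We are 90% confident that μ ≤ 109.98.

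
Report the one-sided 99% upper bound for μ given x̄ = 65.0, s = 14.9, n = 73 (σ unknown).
μ ≤ 69.15

Upper bound (one-sided):
t* = 2.379 (one-sided for 99%)
Upper bound = x̄ + t* · s/√n = 65.0 + 2.379 · 14.9/√73 = 69.15

We are 99% confident that μ ≤ 69.15.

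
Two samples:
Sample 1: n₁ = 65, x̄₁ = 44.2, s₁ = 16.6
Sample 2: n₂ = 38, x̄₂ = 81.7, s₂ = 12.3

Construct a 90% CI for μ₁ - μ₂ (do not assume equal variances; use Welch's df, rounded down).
(-42.26, -32.74)

Difference: x̄₁ - x̄₂ = -37.50
SE = √(s₁²/n₁ + s₂²/n₂) = √(16.6²/65 + 12.3²/38) = 2.8672
df = 95.29 → 95 (Welch–Satterthwaite, rounded down)
t* = 1.661

CI: -37.50 ± 1.661 · 2.8672 = -37.50 ± 4.76 = (-42.26, -32.74)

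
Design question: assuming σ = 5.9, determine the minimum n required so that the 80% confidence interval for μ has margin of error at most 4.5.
n ≥ 3

For margin E ≤ 4.5:
n ≥ (z* · σ / E)²
n ≥ (1.282 · 5.9 / 4.5)²
n ≥ 2.83

Minimum n = 3 (rounding up)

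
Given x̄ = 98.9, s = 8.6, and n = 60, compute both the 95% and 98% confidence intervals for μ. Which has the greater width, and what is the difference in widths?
98% CI is wider by 0.87

df = 59
95% CI: t* = 2.001, (96.68, 101.12), width = 2 · t* · s/√n = 4.44
98% CI: t* = 2.391, (96.25, 101.55), width = 2 · t* · s/√n = 5.31

The 98% CI is wider by 5.31 - 4.44 = 0.87.
Higher confidence requires a wider interval.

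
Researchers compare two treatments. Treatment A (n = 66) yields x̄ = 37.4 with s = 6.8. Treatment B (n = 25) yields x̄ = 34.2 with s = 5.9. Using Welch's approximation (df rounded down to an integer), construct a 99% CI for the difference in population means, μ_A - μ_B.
(-0.68, 7.08)

Difference: x̄₁ - x̄₂ = 3.20
SE = √(s₁²/n₁ + s₂²/n₂) = √(6.8²/66 + 5.9²/25) = 1.4467
df = 49.59 → 49 (Welch–Satterthwaite, rounded down)
t* = 2.680

CI: 3.20 ± 2.680 · 1.4467 = 3.20 ± 3.88 = (-0.68, 7.08)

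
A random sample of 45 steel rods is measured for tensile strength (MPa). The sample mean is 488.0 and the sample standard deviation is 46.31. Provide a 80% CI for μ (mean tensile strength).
(479.02, 496.98)

t-interval (σ unknown):
df = n - 1 = 44
t* = 1.301 for 80% confidence

Margin of error = t* · s/√n = 1.301 · 46.31/√45 = 8.98

CI: (479.02, 496.98)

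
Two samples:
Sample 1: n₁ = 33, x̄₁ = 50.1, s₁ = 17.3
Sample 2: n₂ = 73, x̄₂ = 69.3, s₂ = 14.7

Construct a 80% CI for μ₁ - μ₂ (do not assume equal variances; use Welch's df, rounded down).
(-23.70, -14.70)

Difference: x̄₁ - x̄₂ = -19.20
SE = √(s₁²/n₁ + s₂²/n₂) = √(17.3²/33 + 14.7²/73) = 3.4684
df = 53.75 → 53 (Welch–Satterthwaite, rounded down)
t* = 1.298

CI: -19.20 ± 1.298 · 3.4684 = -19.20 ± 4.50 = (-23.70, -14.70)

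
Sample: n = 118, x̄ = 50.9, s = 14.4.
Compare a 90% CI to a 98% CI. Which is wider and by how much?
98% CI is wider by 1.85

df = 117
90% CI: t* = 1.658, (48.70, 53.10), width = 2 · t* · s/√n = 4.40
98% CI: t* = 2.359, (47.77, 54.03), width = 2 · t* · s/√n = 6.25

The 98% CI is wider by 6.25 - 4.40 = 1.85.
Higher confidence requires a wider interval.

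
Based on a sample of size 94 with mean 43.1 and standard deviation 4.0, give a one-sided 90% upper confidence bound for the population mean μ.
μ ≤ 43.63

Upper bound (one-sided):
t* = 1.291 (one-sided for 90%)
Upper bound = x̄ + t* · s/√n = 43.1 + 1.291 · 4.0/√94 = 43.63

We are 90% confident that μ ≤ 43.63.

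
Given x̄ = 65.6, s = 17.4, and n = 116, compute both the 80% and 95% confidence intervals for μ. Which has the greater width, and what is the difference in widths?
95% CI is wider by 2.24

df = 115
80% CI: t* = 1.289, (63.52, 67.68), width = 2 · t* · s/√n = 4.16
95% CI: t* = 1.981, (62.40, 68.80), width = 2 · t* · s/√n = 6.40

The 95% CI is wider by 6.40 - 4.16 = 2.24.
Higher confidence requires a wider interval.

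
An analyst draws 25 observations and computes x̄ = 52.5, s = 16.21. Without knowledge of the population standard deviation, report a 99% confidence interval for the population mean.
(43.43, 61.57)

t-interval (σ unknown):
df = n - 1 = 24
t* = 2.797 for 99% confidence

Margin of error = t* · s/√n = 2.797 · 16.21/√25 = 9.07

CI: (43.43, 61.57)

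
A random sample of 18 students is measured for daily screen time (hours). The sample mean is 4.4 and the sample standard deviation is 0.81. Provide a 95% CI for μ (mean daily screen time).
(4.00, 4.80)

t-interval (σ unknown):
df = n - 1 = 17
t* = 2.110 for 95% confidence

Margin of error = t* · s/√n = 2.110 · 0.81/√18 = 0.40

CI: (4.00, 4.80)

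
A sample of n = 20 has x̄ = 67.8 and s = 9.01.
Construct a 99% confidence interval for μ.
(62.04, 73.56)

t-interval (σ unknown):
df = n - 1 = 19
t* = 2.861 for 99% confidence

Margin of error = t* · s/√n = 2.861 · 9.01/√20 = 5.76

CI: (62.04, 73.56)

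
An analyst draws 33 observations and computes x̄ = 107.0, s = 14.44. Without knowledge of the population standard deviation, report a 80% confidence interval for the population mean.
(103.71, 110.29)

t-interval (σ unknown):
df = n - 1 = 32
t* = 1.309 for 80% confidence

Margin of error = t* · s/√n = 1.309 · 14.44/√33 = 3.29

CI: (103.71, 110.29)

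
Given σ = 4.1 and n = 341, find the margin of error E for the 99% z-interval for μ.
Margin of error = 0.57

Margin of error = z* · σ/√n
= 2.576 · 4.1/√341
= 2.576 · 4.1/18.4662
= 0.57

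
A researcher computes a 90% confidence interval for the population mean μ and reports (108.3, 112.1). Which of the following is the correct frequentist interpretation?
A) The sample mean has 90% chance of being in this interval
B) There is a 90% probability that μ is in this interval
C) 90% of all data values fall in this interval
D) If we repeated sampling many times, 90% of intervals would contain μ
D

A) Wrong — x̄ is observed and sits in the interval by construction.
B) Wrong — μ is fixed; the randomness lives in the interval, not in μ.
C) Wrong — a CI is about the parameter μ, not individual data values.
D) Correct — this is the frequentist long-run coverage interpretation.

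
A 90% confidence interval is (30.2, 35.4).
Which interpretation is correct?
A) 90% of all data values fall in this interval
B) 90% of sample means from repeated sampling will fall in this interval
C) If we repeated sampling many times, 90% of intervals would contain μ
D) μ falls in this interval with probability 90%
C

A) Wrong — a CI is about the parameter μ, not individual data values.
B) Wrong — coverage applies to intervals containing μ, not to future x̄ values.
C) Correct — this is the frequentist long-run coverage interpretation.
D) Wrong — μ is fixed; the randomness lives in the interval, not in μ.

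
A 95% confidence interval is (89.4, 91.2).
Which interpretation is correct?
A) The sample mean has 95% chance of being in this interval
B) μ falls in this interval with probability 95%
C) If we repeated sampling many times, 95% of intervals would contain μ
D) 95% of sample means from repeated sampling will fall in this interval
C

A) Wrong — x̄ is observed and sits in the interval by construction.
B) Wrong — μ is fixed; the randomness lives in the interval, not in μ.
C) Correct — this is the frequentist long-run coverage interpretation.
D) Wrong — coverage applies to intervals containing μ, not to future x̄ values.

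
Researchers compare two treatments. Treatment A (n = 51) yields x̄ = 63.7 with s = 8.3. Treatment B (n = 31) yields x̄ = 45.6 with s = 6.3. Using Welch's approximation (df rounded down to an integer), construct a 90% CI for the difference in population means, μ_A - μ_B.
(15.40, 20.80)

Difference: x̄₁ - x̄₂ = 18.10
SE = √(s₁²/n₁ + s₂²/n₂) = √(8.3²/51 + 6.3²/31) = 1.6221
df = 75.96 → 75 (Welch–Satterthwaite, rounded down)
t* = 1.665

CI: 18.10 ± 1.665 · 1.6221 = 18.10 ± 2.70 = (15.40, 20.80)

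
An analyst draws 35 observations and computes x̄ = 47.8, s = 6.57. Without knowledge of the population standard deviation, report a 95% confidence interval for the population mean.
(45.54, 50.06)

t-interval (σ unknown):
df = n - 1 = 34
t* = 2.032 for 95% confidence

Margin of error = t* · s/√n = 2.032 · 6.57/√35 = 2.26

CI: (45.54, 50.06)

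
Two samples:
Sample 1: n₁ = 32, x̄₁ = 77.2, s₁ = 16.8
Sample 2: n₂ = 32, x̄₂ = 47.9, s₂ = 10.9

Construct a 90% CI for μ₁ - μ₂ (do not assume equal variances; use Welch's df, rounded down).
(23.37, 35.23)

Difference: x̄₁ - x̄₂ = 29.30
SE = √(s₁²/n₁ + s₂²/n₂) = √(16.8²/32 + 10.9²/32) = 3.5402
df = 53.17 → 53 (Welch–Satterthwaite, rounded down)
t* = 1.674

CI: 29.30 ± 1.674 · 3.5402 = 29.30 ± 5.93 = (23.37, 35.23)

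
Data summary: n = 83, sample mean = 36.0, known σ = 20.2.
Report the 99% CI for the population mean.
(30.29, 41.71)

z-interval (σ known):
z* = 2.576 for 99% confidence

Margin of error = z* · σ/√n = 2.576 · 20.2/√83 = 5.71

CI: (36.0 - 5.71, 36.0 + 5.71) = (30.29, 41.71)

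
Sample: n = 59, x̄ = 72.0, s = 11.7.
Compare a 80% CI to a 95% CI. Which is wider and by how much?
95% CI is wider by 2.15

df = 58
80% CI: t* = 1.296, (70.03, 73.97), width = 2 · t* · s/√n = 3.95
95% CI: t* = 2.002, (68.95, 75.05), width = 2 · t* · s/√n = 6.10

The 95% CI is wider by 6.10 - 3.95 = 2.15.
Higher confidence requires a wider interval.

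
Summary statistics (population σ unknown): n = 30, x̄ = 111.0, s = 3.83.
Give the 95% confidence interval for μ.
(109.57, 112.43)

t-interval (σ unknown):
df = n - 1 = 29
t* = 2.045 for 95% confidence

Margin of error = t* · s/√n = 2.045 · 3.83/√30 = 1.43

CI: (109.57, 112.43)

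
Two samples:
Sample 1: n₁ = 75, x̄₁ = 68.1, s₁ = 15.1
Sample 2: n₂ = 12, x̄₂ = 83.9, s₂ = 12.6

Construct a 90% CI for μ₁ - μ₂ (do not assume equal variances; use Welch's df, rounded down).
(-22.84, -8.76)

Difference: x̄₁ - x̄₂ = -15.80
SE = √(s₁²/n₁ + s₂²/n₂) = √(15.1²/75 + 12.6²/12) = 4.0336
df = 16.51 → 16 (Welch–Satterthwaite, rounded down)
t* = 1.746

CI: -15.80 ± 1.746 · 4.0336 = -15.80 ± 7.04 = (-22.84, -8.76)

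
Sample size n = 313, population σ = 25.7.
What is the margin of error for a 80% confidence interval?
Margin of error = 1.86

Margin of error = z* · σ/√n
= 1.282 · 25.7/√313
= 1.282 · 25.7/17.6918
= 1.86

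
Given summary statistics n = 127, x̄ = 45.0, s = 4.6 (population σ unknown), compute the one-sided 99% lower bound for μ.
μ ≥ 44.04

Lower bound (one-sided):
t* = 2.356 (one-sided for 99%)
Lower bound = x̄ - t* · s/√n = 45.0 - 2.356 · 4.6/√127 = 44.04

We are 99% confident that μ ≥ 44.04.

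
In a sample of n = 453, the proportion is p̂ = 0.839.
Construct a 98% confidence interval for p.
(0.799, 0.879)

Proportion CI:
SE = √(p̂(1-p̂)/n) = √(0.839 · 0.161 / 453) = 0.01727

z* = 2.326
Margin = z* · SE = 2.326 · 0.01727 = 0.0402

CI: 0.839 ± 0.0402 = (0.799, 0.879)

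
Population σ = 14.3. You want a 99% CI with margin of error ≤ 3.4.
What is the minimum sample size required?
n ≥ 118

For margin E ≤ 3.4:
n ≥ (z* · σ / E)²
n ≥ (2.576 · 14.3 / 3.4)²
n ≥ 117.38

Minimum n = 118 (rounding up)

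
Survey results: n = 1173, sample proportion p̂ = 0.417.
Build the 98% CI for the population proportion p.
(0.384, 0.450)

Proportion CI:
SE = √(p̂(1-p̂)/n) = √(0.417 · 0.583 / 1173) = 0.01440

z* = 2.326
Margin = z* · SE = 2.326 · 0.01440 = 0.0335

CI: 0.417 ± 0.0335 = (0.384, 0.450)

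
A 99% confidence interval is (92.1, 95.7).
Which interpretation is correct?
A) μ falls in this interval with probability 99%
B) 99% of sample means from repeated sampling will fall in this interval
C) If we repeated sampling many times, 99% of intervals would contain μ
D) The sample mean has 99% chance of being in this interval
C

A) Wrong — μ is fixed; the randomness lives in the interval, not in μ.
B) Wrong — coverage applies to intervals containing μ, not to future x̄ values.
C) Correct — this is the frequentist long-run coverage interpretation.
D) Wrong — x̄ is observed and sits in the interval by construction.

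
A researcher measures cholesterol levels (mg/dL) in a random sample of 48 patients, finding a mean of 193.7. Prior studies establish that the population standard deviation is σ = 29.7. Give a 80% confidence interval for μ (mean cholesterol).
(188.20, 199.20)

z-interval (σ known):
z* = 1.282 for 80% confidence

Margin of error = z* · σ/√n = 1.282 · 29.7/√48 = 5.50

CI: (193.7 - 5.50, 193.7 + 5.50) = (188.20, 199.20)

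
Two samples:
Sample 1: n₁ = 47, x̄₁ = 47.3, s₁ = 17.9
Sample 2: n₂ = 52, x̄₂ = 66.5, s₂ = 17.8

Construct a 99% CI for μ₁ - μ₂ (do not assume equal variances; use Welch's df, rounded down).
(-28.65, -9.75)

Difference: x̄₁ - x̄₂ = -19.20
SE = √(s₁²/n₁ + s₂²/n₂) = √(17.9²/47 + 17.8²/52) = 3.5931
df = 95.89 → 95 (Welch–Satterthwaite, rounded down)
t* = 2.629

CI: -19.20 ± 2.629 · 3.5931 = -19.20 ± 9.45 = (-28.65, -9.75)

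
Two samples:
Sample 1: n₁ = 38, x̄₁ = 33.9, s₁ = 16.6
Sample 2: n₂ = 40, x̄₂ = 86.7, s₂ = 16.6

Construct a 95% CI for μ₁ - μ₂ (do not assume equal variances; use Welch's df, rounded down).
(-60.29, -45.31)

Difference: x̄₁ - x̄₂ = -52.80
SE = √(s₁²/n₁ + s₂²/n₂) = √(16.6²/38 + 16.6²/40) = 3.7604
df = 75.80 → 75 (Welch–Satterthwaite, rounded down)
t* = 1.992

CI: -52.80 ± 1.992 · 3.7604 = -52.80 ± 7.49 = (-60.29, -45.31)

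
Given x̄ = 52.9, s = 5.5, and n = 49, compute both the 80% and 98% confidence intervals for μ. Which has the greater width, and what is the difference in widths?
98% CI is wider by 1.74

df = 48
80% CI: t* = 1.299, (51.88, 53.92), width = 2 · t* · s/√n = 2.04
98% CI: t* = 2.407, (51.01, 54.79), width = 2 · t* · s/√n = 3.78

The 98% CI is wider by 3.78 - 2.04 = 1.74.
Higher confidence requires a wider interval.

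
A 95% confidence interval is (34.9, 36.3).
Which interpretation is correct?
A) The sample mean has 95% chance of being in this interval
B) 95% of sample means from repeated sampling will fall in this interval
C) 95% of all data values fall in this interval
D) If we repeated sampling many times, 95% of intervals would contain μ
D

A) Wrong — x̄ is observed and sits in the interval by construction.
B) Wrong — coverage applies to intervals containing μ, not to future x̄ values.
C) Wrong — a CI is about the parameter μ, not individual data values.
D) Correct — this is the frequentist long-run coverage interpretation.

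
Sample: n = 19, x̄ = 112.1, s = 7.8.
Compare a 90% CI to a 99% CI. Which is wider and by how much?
99% CI is wider by 4.09

df = 18
90% CI: t* = 1.734, (109.00, 115.20), width = 2 · t* · s/√n = 6.21
99% CI: t* = 2.878, (106.95, 117.25), width = 2 · t* · s/√n = 10.30

The 99% CI is wider by 10.30 - 6.21 = 4.09.
Higher confidence requires a wider interval.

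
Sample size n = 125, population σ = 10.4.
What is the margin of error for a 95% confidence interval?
Margin of error = 1.82

Margin of error = z* · σ/√n
= 1.960 · 10.4/√125
= 1.960 · 10.4/11.1803
= 1.82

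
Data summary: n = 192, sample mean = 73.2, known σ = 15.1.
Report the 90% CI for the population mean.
(71.41, 74.99)

z-interval (σ known):
z* = 1.645 for 90% confidence

Margin of error = z* · σ/√n = 1.645 · 15.1/√192 = 1.79

CI: (73.2 - 1.79, 73.2 + 1.79) = (71.41, 74.99)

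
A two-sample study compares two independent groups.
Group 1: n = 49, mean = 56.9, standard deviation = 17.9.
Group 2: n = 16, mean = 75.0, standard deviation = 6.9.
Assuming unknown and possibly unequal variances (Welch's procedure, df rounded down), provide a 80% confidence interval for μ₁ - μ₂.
(-22.10, -14.10)

Difference: x̄₁ - x̄₂ = -18.10
SE = √(s₁²/n₁ + s₂²/n₂) = √(17.9²/49 + 6.9²/16) = 3.0846
df = 61.12 → 61 (Welch–Satterthwaite, rounded down)
t* = 1.296

CI: -18.10 ± 1.296 · 3.0846 = -18.10 ± 4.00 = (-22.10, -14.10)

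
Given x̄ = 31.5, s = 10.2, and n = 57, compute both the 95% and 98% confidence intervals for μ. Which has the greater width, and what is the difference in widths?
98% CI is wider by 1.06

df = 56
95% CI: t* = 2.003, (28.79, 34.21), width = 2 · t* · s/√n = 5.41
98% CI: t* = 2.395, (28.26, 34.74), width = 2 · t* · s/√n = 6.47

The 98% CI is wider by 6.47 - 5.41 = 1.06.
Higher confidence requires a wider interval.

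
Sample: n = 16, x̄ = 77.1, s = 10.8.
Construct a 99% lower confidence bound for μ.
μ ≥ 70.07

Lower bound (one-sided):
t* = 2.602 (one-sided for 99%)
Lower bound = x̄ - t* · s/√n = 77.1 - 2.602 · 10.8/√16 = 70.07

We are 99% confident that μ ≥ 70.07.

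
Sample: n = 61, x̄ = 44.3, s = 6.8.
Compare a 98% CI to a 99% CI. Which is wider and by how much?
99% CI is wider by 0.47

df = 60
98% CI: t* = 2.390, (42.22, 46.38), width = 2 · t* · s/√n = 4.16
99% CI: t* = 2.660, (41.98, 46.62), width = 2 · t* · s/√n = 4.63

The 99% CI is wider by 4.63 - 4.16 = 0.47.
Higher confidence requires a wider interval.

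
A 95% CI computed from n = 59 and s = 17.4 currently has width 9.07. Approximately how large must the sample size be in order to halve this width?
n ≈ 236

CI width ∝ 1/√n
To reduce width by factor 2, need √n to grow by 2 → need 2² = 4 times as many samples.

Current: n = 59, width = 9.07
New: n = 236, width ≈ 4.46

Width reduced by factor of 9.07/4.46 = 2.03.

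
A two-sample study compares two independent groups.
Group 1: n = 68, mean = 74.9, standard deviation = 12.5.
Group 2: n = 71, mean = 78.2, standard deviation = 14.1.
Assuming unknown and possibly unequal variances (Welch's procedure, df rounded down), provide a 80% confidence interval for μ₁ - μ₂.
(-6.21, -0.39)

Difference: x̄₁ - x̄₂ = -3.30
SE = √(s₁²/n₁ + s₂²/n₂) = √(12.5²/68 + 14.1²/71) = 2.2579
df = 136.20 → 136 (Welch–Satterthwaite, rounded down)
t* = 1.288

CI: -3.30 ± 1.288 · 2.2579 = -3.30 ± 2.91 = (-6.21, -0.39)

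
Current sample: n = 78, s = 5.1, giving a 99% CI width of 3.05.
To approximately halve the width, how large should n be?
n ≈ 312

CI width ∝ 1/√n
To reduce width by factor 2, need √n to grow by 2 → need 2² = 4 times as many samples.

Current: n = 78, width = 3.05
New: n = 312, width ≈ 1.50

Width reduced by factor of 3.05/1.50 = 2.03.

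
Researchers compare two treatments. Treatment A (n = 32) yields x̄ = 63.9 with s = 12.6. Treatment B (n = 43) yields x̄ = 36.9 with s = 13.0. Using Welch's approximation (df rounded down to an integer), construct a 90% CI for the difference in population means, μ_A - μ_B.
(22.03, 31.97)

Difference: x̄₁ - x̄₂ = 27.00
SE = √(s₁²/n₁ + s₂²/n₂) = √(12.6²/32 + 13.0²/43) = 2.9819
df = 68.05 → 68 (Welch–Satterthwaite, rounded down)
t* = 1.668

CI: 27.00 ± 1.668 · 2.9819 = 27.00 ± 4.97 = (22.03, 31.97)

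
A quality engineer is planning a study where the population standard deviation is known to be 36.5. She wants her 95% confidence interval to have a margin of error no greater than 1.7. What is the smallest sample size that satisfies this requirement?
n ≥ 1771

For margin E ≤ 1.7:
n ≥ (z* · σ / E)²
n ≥ (1.960 · 36.5 / 1.7)²
n ≥ 1770.92

Minimum n = 1771 (rounding up)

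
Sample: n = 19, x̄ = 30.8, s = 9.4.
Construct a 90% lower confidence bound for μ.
μ ≥ 27.93

Lower bound (one-sided):
t* = 1.330 (one-sided for 90%)
Lower bound = x̄ - t* · s/√n = 30.8 - 1.330 · 9.4/√19 = 27.93

We are 90% confident that μ ≥ 27.93.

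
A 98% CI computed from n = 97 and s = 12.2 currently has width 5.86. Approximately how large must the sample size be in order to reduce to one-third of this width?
n ≈ 873

CI width ∝ 1/√n
To reduce width by factor 3, need √n to grow by 3 → need 3² = 9 times as many samples.

Current: n = 97, width = 5.86
New: n = 873, width ≈ 1.92

Width reduced by factor of 5.86/1.92 = 3.05.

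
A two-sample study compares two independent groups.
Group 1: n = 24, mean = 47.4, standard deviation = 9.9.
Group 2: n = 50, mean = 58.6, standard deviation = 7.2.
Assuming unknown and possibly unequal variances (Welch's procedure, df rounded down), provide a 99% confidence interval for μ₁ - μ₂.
(-17.36, -5.04)

Difference: x̄₁ - x̄₂ = -11.20
SE = √(s₁²/n₁ + s₂²/n₂) = √(9.9²/24 + 7.2²/50) = 2.2629
df = 35.10 → 35 (Welch–Satterthwaite, rounded down)
t* = 2.724

CI: -11.20 ± 2.724 · 2.2629 = -11.20 ± 6.16 = (-17.36, -5.04)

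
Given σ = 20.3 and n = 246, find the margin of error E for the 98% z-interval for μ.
Margin of error = 3.01

Margin of error = z* · σ/√n
= 2.326 · 20.3/√246
= 2.326 · 20.3/15.6844
= 3.01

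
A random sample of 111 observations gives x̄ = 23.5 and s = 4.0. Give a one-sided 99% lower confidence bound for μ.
μ ≥ 22.60

Lower bound (one-sided):
t* = 2.361 (one-sided for 99%)
Lower bound = x̄ - t* · s/√n = 23.5 - 2.361 · 4.0/√111 = 22.60

We are 99% confident that μ ≥ 22.60.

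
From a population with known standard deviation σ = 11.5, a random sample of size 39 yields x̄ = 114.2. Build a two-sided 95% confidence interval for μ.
(110.59, 117.81)

z-interval (σ known):
z* = 1.960 for 95% confidence

Margin of error = z* · σ/√n = 1.960 · 11.5/√39 = 3.61

CI: (114.2 - 3.61, 114.2 + 3.61) = (110.59, 117.81)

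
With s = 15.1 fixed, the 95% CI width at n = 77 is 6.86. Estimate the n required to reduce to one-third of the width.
n ≈ 693

CI width ∝ 1/√n
To reduce width by factor 3, need √n to grow by 3 → need 3² = 9 times as many samples.

Current: n = 77, width = 6.86
New: n = 693, width ≈ 2.25

Width reduced by factor of 6.86/2.25 = 3.05.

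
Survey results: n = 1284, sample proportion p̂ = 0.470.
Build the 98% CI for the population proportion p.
(0.438, 0.502)

Proportion CI:
SE = √(p̂(1-p̂)/n) = √(0.470 · 0.530 / 1284) = 0.01393

z* = 2.326
Margin = z* · SE = 2.326 · 0.01393 = 0.0324

CI: 0.470 ± 0.0324 = (0.438, 0.502)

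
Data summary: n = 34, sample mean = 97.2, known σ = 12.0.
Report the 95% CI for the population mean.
(93.17, 101.23)

z-interval (σ known):
z* = 1.960 for 95% confidence

Margin of error = z* · σ/√n = 1.960 · 12.0/√34 = 4.03

CI: (97.2 - 4.03, 97.2 + 4.03) = (93.17, 101.23)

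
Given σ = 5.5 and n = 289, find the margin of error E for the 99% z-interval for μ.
Margin of error = 0.83

Margin of error = z* · σ/√n
= 2.576 · 5.5/√289
= 2.576 · 5.5/17.0000
= 0.83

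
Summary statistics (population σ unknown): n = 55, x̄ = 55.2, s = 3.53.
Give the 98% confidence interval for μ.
(54.06, 56.34)

t-interval (σ unknown):
df = n - 1 = 54
t* = 2.397 for 98% confidence

Margin of error = t* · s/√n = 2.397 · 3.53/√55 = 1.14

CI: (54.06, 56.34)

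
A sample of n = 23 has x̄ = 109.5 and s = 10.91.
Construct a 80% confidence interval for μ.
(106.49, 112.51)

t-interval (σ unknown):
df = n - 1 = 22
t* = 1.321 for 80% confidence

Margin of error = t* · s/√n = 1.321 · 10.91/√23 = 3.01

CI: (106.49, 112.51)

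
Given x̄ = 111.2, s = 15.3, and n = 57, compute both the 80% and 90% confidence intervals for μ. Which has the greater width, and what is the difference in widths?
90% CI is wider by 1.52

df = 56
80% CI: t* = 1.297, (108.57, 113.83), width = 2 · t* · s/√n = 5.26
90% CI: t* = 1.673, (107.81, 114.59), width = 2 · t* · s/√n = 6.78

The 90% CI is wider by 6.78 - 5.26 = 1.52.
Higher confidence requires a wider interval.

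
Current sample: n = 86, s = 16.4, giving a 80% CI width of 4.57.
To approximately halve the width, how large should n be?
n ≈ 344

CI width ∝ 1/√n
To reduce width by factor 2, need √n to grow by 2 → need 2² = 4 times as many samples.

Current: n = 86, width = 4.57
New: n = 344, width ≈ 2.27

Width reduced by factor of 4.57/2.27 = 2.01.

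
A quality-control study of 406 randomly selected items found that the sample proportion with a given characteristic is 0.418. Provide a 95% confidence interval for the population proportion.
(0.370, 0.466)

Proportion CI:
SE = √(p̂(1-p̂)/n) = √(0.418 · 0.582 / 406) = 0.02448

z* = 1.960
Margin = z* · SE = 1.960 · 0.02448 = 0.0480

CI: 0.418 ± 0.0480 = (0.370, 0.466)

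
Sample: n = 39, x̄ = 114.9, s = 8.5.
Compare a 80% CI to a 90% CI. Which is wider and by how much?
90% CI is wider by 1.04

df = 38
80% CI: t* = 1.304, (113.13, 116.67), width = 2 · t* · s/√n = 3.55
90% CI: t* = 1.686, (112.61, 117.19), width = 2 · t* · s/√n = 4.59

The 90% CI is wider by 4.59 - 3.55 = 1.04.
Higher confidence requires a wider interval.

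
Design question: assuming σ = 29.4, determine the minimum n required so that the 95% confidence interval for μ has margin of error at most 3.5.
n ≥ 272

For margin E ≤ 3.5:
n ≥ (z* · σ / E)²
n ≥ (1.960 · 29.4 / 3.5)²
n ≥ 271.06

Minimum n = 272 (rounding up)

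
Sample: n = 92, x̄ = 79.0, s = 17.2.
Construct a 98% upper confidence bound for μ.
μ ≤ 82.74

Upper bound (one-sided):
t* = 2.084 (one-sided for 98%)
Upper bound = x̄ + t* · s/√n = 79.0 + 2.084 · 17.2/√92 = 82.74

We are 98% confident that μ ≤ 82.74.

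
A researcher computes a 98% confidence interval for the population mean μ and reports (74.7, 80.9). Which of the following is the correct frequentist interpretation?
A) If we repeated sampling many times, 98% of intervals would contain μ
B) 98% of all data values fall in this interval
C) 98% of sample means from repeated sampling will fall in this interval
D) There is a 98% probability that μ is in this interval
A

A) Correct — this is the frequentist long-run coverage interpretation.
B) Wrong — a CI is about the parameter μ, not individual data values.
C) Wrong — coverage applies to intervals containing μ, not to future x̄ values.
D) Wrong — μ is fixed; the randomness lives in the interval, not in μ.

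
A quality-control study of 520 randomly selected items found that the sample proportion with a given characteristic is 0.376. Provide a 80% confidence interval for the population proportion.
(0.349, 0.403)

Proportion CI:
SE = √(p̂(1-p̂)/n) = √(0.376 · 0.624 / 520) = 0.02124

z* = 1.282
Margin = z* · SE = 1.282 · 0.02124 = 0.0272

CI: 0.376 ± 0.0272 = (0.349, 0.403)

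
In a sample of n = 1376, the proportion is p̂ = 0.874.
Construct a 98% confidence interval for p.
(0.853, 0.895)

Proportion CI:
SE = √(p̂(1-p̂)/n) = √(0.874 · 0.126 / 1376) = 0.00895

z* = 2.326
Margin = z* · SE = 2.326 · 0.00895 = 0.0208

CI: 0.874 ± 0.0208 = (0.853, 0.895)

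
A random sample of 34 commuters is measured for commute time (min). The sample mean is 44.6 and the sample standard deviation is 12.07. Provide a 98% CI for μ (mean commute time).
(39.54, 49.66)

t-interval (σ unknown):
df = n - 1 = 33
t* = 2.445 for 98% confidence

Margin of error = t* · s/√n = 2.445 · 12.07/√34 = 5.06

CI: (39.54, 49.66)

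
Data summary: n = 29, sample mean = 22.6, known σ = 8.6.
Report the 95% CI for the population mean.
(19.47, 25.73)

z-interval (σ known):
z* = 1.960 for 95% confidence

Margin of error = z* · σ/√n = 1.960 · 8.6/√29 = 3.13

CI: (22.6 - 3.13, 22.6 + 3.13) = (19.47, 25.73)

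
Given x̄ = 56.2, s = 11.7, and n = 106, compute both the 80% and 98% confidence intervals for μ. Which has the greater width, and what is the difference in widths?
98% CI is wider by 2.44

df = 105
80% CI: t* = 1.290, (54.73, 57.67), width = 2 · t* · s/√n = 2.93
98% CI: t* = 2.362, (53.52, 58.88), width = 2 · t* · s/√n = 5.37

The 98% CI is wider by 5.37 - 2.93 = 2.44.
Higher confidence requires a wider interval.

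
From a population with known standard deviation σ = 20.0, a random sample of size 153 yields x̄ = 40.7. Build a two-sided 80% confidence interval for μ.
(38.63, 42.77)

z-interval (σ known):
z* = 1.282 for 80% confidence

Margin of error = z* · σ/√n = 1.282 · 20.0/√153 = 2.07

CI: (40.7 - 2.07, 40.7 + 2.07) = (38.63, 42.77)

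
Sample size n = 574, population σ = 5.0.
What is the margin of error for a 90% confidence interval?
Margin of error = 0.34

Margin of error = z* · σ/√n
= 1.645 · 5.0/√574
= 1.645 · 5.0/23.9583
= 0.34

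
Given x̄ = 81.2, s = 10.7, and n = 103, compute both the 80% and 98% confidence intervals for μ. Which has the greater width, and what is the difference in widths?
98% CI is wider by 2.26

df = 102
80% CI: t* = 1.290, (79.84, 82.56), width = 2 · t* · s/√n = 2.72
98% CI: t* = 2.363, (78.71, 83.69), width = 2 · t* · s/√n = 4.98

The 98% CI is wider by 4.98 - 2.72 = 2.26.
Higher confidence requires a wider interval.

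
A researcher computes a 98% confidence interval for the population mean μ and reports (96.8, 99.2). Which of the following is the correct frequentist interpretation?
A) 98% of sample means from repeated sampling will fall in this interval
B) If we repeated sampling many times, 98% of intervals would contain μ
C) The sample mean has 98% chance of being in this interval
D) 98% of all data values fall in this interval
B

A) Wrong — coverage applies to intervals containing μ, not to future x̄ values.
B) Correct — this is the frequentist long-run coverage interpretation.
C) Wrong — x̄ is observed and sits in the interval by construction.
D) Wrong — a CI is about the parameter μ, not individual data values.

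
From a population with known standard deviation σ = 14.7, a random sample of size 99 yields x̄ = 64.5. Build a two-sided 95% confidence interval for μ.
(61.60, 67.40)

z-interval (σ known):
z* = 1.960 for 95% confidence

Margin of error = z* · σ/√n = 1.960 · 14.7/√99 = 2.90

CI: (64.5 - 2.90, 64.5 + 2.90) = (61.60, 67.40)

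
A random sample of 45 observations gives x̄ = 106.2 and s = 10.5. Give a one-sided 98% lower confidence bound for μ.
μ ≥ 102.89

Lower bound (one-sided):
t* = 2.116 (one-sided for 98%)
Lower bound = x̄ - t* · s/√n = 106.2 - 2.116 · 10.5/√45 = 102.89

We are 98% confident that μ ≥ 102.89.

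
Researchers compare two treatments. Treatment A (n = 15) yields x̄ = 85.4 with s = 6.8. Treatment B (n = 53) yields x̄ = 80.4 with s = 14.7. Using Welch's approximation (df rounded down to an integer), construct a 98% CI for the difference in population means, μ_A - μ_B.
(-1.43, 11.43)

Difference: x̄₁ - x̄₂ = 5.00
SE = √(s₁²/n₁ + s₂²/n₂) = √(6.8²/15 + 14.7²/53) = 2.6758
df = 51.34 → 51 (Welch–Satterthwaite, rounded down)
t* = 2.402

CI: 5.00 ± 2.402 · 2.6758 = 5.00 ± 6.43 = (-1.43, 11.43)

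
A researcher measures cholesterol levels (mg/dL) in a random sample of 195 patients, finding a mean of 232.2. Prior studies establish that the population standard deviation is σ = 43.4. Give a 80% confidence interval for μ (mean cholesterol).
(228.22, 236.18)

z-interval (σ known):
z* = 1.282 for 80% confidence

Margin of error = z* · σ/√n = 1.282 · 43.4/√195 = 3.98

CI: (232.2 - 3.98, 232.2 + 3.98) = (228.22, 236.18)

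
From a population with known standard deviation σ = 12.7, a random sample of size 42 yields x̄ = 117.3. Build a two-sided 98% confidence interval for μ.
(112.74, 121.86)

z-interval (σ known):
z* = 2.326 for 98% confidence

Margin of error = z* · σ/√n = 2.326 · 12.7/√42 = 4.56

CI: (117.3 - 4.56, 117.3 + 4.56) = (112.74, 121.86)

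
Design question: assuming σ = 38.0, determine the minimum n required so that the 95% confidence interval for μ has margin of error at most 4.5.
n ≥ 274

For margin E ≤ 4.5:
n ≥ (z* · σ / E)²
n ≥ (1.960 · 38.0 / 4.5)²
n ≥ 273.94

Minimum n = 274 (rounding up)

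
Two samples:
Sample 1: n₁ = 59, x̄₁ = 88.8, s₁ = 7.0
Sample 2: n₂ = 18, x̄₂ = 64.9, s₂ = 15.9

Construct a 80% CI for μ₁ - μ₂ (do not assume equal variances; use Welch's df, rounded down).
(18.78, 29.02)

Difference: x̄₁ - x̄₂ = 23.90
SE = √(s₁²/n₁ + s₂²/n₂) = √(7.0²/59 + 15.9²/18) = 3.8569
df = 19.05 → 19 (Welch–Satterthwaite, rounded down)
t* = 1.328

CI: 23.90 ± 1.328 · 3.8569 = 23.90 ± 5.12 = (18.78, 29.02)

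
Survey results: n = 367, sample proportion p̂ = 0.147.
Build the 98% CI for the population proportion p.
(0.104, 0.190)

Proportion CI:
SE = √(p̂(1-p̂)/n) = √(0.147 · 0.853 / 367) = 0.01848

z* = 2.326
Margin = z* · SE = 2.326 · 0.01848 = 0.0430

CI: 0.147 ± 0.0430 = (0.104, 0.190)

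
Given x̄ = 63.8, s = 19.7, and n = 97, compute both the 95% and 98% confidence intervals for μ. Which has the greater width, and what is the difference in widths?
98% CI is wider by 1.53

df = 96
95% CI: t* = 1.985, (59.83, 67.77), width = 2 · t* · s/√n = 7.94
98% CI: t* = 2.366, (59.07, 68.53), width = 2 · t* · s/√n = 9.47

The 98% CI is wider by 9.47 - 7.94 = 1.53.
Higher confidence requires a wider interval.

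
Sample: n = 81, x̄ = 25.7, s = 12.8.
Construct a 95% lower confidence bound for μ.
μ ≥ 23.33

Lower bound (one-sided):
t* = 1.664 (one-sided for 95%)
Lower bound = x̄ - t* · s/√n = 25.7 - 1.664 · 12.8/√81 = 23.33

We are 95% confident that μ ≥ 23.33.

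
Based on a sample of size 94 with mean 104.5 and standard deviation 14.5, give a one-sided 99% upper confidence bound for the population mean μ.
μ ≤ 108.04

Upper bound (one-sided):
t* = 2.367 (one-sided for 99%)
Upper bound = x̄ + t* · s/√n = 104.5 + 2.367 · 14.5/√94 = 108.04

We are 99% confident that μ ≤ 108.04.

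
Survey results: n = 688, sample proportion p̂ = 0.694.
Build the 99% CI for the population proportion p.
(0.649, 0.739)

Proportion CI:
SE = √(p̂(1-p̂)/n) = √(0.694 · 0.306 / 688) = 0.01757

z* = 2.576
Margin = z* · SE = 2.576 · 0.01757 = 0.0453

CI: 0.694 ± 0.0453 = (0.649, 0.739)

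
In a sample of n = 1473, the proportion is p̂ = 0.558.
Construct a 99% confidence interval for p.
(0.525, 0.591)

Proportion CI:
SE = √(p̂(1-p̂)/n) = √(0.558 · 0.442 / 1473) = 0.01294

z* = 2.576
Margin = z* · SE = 2.576 · 0.01294 = 0.0333

CI: 0.558 ± 0.0333 = (0.525, 0.591)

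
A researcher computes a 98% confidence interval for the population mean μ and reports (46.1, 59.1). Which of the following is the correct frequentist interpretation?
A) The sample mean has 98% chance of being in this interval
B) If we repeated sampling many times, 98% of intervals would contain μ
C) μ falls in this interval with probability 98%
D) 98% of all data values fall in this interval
B

A) Wrong — x̄ is observed and sits in the interval by construction.
B) Correct — this is the frequentist long-run coverage interpretation.
C) Wrong — μ is fixed; the randomness lives in the interval, not in μ.
D) Wrong — a CI is about the parameter μ, not individual data values.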